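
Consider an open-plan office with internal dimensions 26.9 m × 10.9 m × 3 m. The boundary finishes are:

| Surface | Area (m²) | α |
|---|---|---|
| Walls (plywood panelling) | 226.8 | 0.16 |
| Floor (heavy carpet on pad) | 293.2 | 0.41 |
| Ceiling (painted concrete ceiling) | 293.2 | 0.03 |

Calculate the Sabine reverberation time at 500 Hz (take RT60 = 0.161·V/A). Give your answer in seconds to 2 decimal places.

0.86 s

Equivalent absorption area: A = 226.8×0.16 + 293.2×0.41 + 293.2×0.03 = 165.296 m².
Volume V = 26.9 × 10.9 × 3 = 879.63 m³.
T = 0.161 V/A = 0.161·879.63/165.296 = 0.86 s.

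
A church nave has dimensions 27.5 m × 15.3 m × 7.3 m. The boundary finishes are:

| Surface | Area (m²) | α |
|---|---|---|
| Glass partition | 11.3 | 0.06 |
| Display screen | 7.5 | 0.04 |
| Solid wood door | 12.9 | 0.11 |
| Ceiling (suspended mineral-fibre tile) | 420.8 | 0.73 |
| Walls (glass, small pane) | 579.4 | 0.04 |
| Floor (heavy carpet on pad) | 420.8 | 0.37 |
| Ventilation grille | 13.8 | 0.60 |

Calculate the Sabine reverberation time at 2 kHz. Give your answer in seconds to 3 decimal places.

A = Σ Sᵢαᵢ = 11.3×0.06 + 7.5×0.04 + 12.9×0.11 + 420.8×0.73 + 579.4×0.04 + 420.8×0.37 + 13.8×0.60 = 496.733 sabins.
V = 27.5·15.3·7.3 = 3071.475 m³.
T = 0.161 V/A = 0.161·3071.475/496.733 = 0.996 s.

0.996 s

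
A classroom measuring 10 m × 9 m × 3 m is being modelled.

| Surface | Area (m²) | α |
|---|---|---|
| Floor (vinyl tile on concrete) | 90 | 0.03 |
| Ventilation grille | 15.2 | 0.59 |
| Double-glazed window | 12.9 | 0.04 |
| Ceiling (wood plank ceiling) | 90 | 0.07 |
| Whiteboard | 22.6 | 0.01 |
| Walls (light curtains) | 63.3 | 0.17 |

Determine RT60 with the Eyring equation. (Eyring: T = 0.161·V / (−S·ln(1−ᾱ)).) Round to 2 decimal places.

Total surface area S = 90 + 15.2 + 12.9 + 90 + 22.6 + 63.3 = 294.0 m².
Σ(Sᵢαᵢ) = 90·0.03 + 15.2·0.59 + 12.9·0.04 + 90·0.07 + 22.6·0.01 + 63.3·0.17 = 29.471.
ᾱ = 29.471 / 294.0 = 0.1002.
−S·ln(1−ᾱ) = −294.0 × ln(1 − 0.1002) = 31.041.
V = 10 × 9 × 3 = 270 m³.
RT60 = 0.161 × 270 / 31.041 = 1.40 s.

1.40 sec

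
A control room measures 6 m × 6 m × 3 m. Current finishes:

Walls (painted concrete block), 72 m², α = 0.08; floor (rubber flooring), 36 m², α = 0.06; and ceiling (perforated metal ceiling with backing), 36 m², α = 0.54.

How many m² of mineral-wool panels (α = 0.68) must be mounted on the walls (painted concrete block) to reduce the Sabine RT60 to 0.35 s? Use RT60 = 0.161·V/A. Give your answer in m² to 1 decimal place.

Equivalent absorption area: A₁ = 72·0.08 + 36·0.06 + 36·0.54 = 27.360 m².
Required A₂ = 0.161·108/0.35 = 49.680 sabins.
ΔA needed = 49.680 − 27.360 = 22.320 sabins.
Each m² of panel replacing the walls (painted concrete block) adds (0.68 − 0.08) = 0.60 sabins.
Area = ΔA/Δα = 22.320/0.60 = 37.2 m².

37.2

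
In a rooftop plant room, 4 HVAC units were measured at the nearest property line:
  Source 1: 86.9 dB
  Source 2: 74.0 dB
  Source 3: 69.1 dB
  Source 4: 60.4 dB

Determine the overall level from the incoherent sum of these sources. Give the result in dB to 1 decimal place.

Σ 10^(Lᵢ/10) = 5.241e+08.
L_total = 10·log₁₀(5.241e+08) = 87.2 dB.

87.2 dB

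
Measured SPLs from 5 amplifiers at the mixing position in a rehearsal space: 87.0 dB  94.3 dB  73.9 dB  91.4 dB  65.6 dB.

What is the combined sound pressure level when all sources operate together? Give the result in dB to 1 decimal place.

Sum in the linear (power) domain: Σ 10^(Lᵢ/10) = 10^(87.0/10) + 10^(94.3/10) + 10^(73.9/10) + 10^(91.4/10) + 10^(65.6/10) = 4.601e+09.
L_total = 10·log₁₀(4.601e+09) = 96.6 dB.

96.6 dB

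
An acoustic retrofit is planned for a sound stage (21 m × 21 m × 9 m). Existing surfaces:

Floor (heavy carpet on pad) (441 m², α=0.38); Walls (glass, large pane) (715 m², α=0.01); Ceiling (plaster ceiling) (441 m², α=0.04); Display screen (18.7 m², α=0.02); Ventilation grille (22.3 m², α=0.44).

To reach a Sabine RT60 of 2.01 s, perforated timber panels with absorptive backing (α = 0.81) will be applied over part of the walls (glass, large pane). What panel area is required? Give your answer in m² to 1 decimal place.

144.2

A₁ = Σ Sᵢαᵢ = 441×0.38 + 715×0.01 + 441×0.04 + 18.7×0.02 + 22.3×0.44 = 202.556 sabins.
V = 3969 m³. Target absorption A₂ = 0.161 × 3969 / 2.01 = 317.915 sabins.
ΔA needed = 317.915 − 202.556 = 115.359 sabins.
Net gain per m²: Δα = 0.81 − 0.01 = 0.80.
Panel area = 115.359 / 0.80 = 144.2 m².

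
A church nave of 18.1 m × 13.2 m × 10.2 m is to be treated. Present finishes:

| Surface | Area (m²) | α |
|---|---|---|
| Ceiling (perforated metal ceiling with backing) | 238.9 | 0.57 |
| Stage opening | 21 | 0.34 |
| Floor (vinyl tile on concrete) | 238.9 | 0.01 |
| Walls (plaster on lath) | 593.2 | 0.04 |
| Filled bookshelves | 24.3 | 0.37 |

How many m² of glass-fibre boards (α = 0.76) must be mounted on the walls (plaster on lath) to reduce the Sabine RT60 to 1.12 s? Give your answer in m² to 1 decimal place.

Summing Sᵢαᵢ: 136.173 + 7.140 + 2.389 + 23.728 + 8.991 → A₁ = 178.421 sabins.
V = 2436.984 m³. Target absorption A₂ = 0.161 × 2436.984 / 1.12 = 350.316 sabins.
Absorption to add: 350.316 − 178.421 = 171.895 sabins.
Net gain per m²: Δα = 0.76 − 0.04 = 0.72.
Panel area = 171.895 / 0.72 = 238.7 m².

238.7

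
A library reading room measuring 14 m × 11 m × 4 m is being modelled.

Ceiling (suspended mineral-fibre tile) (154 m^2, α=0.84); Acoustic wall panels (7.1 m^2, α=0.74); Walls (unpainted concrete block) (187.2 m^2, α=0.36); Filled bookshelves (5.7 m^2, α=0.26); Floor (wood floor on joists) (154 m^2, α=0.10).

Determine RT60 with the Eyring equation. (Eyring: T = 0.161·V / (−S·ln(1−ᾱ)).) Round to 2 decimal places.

S = Σ Sᵢ = 508.0 m^2.
Absorption A = 154×0.84 + 7.1×0.74 + 187.2×0.36 + 5.7×0.26 + 154×0.10 = 218.888 sabins.
Mean coefficient ᾱ = A/S = 0.4309.
−S·ln(1−ᾱ) = −508.0 × ln(1 − 0.4309) = 286.359.
V = 14 × 11 × 4 = 616 m³.
RT60 = 0.161 × 616 / 286.359 = 0.35 s.

0.35 seconds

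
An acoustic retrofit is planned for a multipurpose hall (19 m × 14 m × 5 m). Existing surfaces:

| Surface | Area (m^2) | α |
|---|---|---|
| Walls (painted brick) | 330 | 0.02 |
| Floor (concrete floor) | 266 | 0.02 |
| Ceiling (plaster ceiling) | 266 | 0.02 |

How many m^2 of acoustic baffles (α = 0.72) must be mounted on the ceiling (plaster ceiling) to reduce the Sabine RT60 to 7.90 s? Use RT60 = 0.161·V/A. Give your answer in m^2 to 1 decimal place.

14.1

Summing Sᵢαᵢ: 6.600 + 5.320 + 5.320 → A₁ = 17.240 sabins.
Required A₂ = 0.161·1330/7.90 = 27.105 sabins.
ΔA needed = 27.105 − 17.240 = 9.865 sabins.
Net gain per m^2: Δα = 0.72 − 0.02 = 0.70.
Area = ΔA/Δα = 9.865/0.70 = 14.1 m^2.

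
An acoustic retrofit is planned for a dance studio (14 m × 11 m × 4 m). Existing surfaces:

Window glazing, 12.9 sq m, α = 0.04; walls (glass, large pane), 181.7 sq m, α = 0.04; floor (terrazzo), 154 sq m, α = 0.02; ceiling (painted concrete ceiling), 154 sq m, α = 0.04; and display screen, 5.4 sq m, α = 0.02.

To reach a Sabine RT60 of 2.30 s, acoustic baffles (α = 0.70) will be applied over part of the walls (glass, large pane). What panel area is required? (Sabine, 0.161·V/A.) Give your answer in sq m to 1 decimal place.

A₁ = Σ Sᵢαᵢ = 12.9×0.04 + 181.7×0.04 + 154×0.02 + 154×0.04 + 5.4×0.02 = 17.132 sabins.
Required A₂ = 0.161·616/2.30 = 43.120 sabins.
ΔA needed = 43.120 − 17.132 = 25.988 sabins.
Each sq m of panel replacing the walls (glass, large pane) adds (0.70 − 0.04) = 0.66 sabins.
Panel area = 25.988 / 0.66 = 39.4 sq m.

39.4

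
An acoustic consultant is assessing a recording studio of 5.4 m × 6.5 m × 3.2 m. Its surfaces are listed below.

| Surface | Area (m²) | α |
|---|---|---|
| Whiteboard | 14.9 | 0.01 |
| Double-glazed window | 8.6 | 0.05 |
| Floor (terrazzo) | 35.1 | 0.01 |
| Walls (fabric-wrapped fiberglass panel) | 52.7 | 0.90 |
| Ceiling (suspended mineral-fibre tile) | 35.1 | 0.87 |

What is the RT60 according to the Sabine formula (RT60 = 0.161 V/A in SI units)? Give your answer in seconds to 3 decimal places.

0.229 s

Total absorption A = 14.9*0.01 + 8.6*0.05 + 35.1*0.01 + 52.7*0.90 + 35.1*0.87
  = 0.149 + 0.430 + 0.351 + 47.430 + 30.537 = 78.897 m² sabins.
Volume V = 5.4 × 6.5 × 3.2 = 112.32 m³.
T = 0.161 V/A = 0.161·112.32/78.897 = 0.229 s.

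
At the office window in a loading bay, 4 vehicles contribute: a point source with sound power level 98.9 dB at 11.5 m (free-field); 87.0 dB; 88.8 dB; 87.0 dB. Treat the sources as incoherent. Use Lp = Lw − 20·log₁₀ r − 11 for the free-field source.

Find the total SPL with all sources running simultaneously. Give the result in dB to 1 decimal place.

92.5 dB

Source at 11.5 m: Lp = 98.9 − 20·log₁₀(11.5) − 11 = 66.7 dB.
Converting to relative power and adding: 10^(66.7/10) + 10^(87.0/10) + 10^(88.8/10) + 10^(87.0/10) = 1.766e+09.
Combined level = 10 log₁₀(1.766e+09) = 92.5 dB.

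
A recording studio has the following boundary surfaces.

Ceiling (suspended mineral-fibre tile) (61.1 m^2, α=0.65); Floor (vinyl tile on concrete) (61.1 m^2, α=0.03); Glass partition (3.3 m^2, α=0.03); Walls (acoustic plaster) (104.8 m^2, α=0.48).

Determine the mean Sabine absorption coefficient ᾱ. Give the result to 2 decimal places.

Total surface area S = 230.3 m^2.
A = 61.1·0.65 + 61.1·0.03 + 3.3·0.03 + 104.8·0.48 = 91.951 sabins.
ᾱ = A/S = 0.40.

0.40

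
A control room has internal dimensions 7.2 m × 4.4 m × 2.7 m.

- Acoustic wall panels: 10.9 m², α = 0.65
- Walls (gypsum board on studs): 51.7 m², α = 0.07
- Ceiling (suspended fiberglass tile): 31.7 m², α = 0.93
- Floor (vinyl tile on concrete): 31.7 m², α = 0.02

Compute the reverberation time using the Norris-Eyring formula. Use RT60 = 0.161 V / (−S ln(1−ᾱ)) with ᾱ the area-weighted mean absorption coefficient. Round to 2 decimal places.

S = Σ Sᵢ = 126.0 m².
Σ(Sᵢαᵢ) = 10.9·0.65 + 51.7·0.07 + 31.7·0.93 + 31.7·0.02 = 40.819.
Mean coefficient ᾱ = A/S = 0.3240.
−S·ln(1−ᾱ) = −126.0 × ln(1 − 0.3240) = 49.337.
V = 7.2 × 4.4 × 2.7 = 85.536 m³.
RT60 = 0.161 × 85.536 / 49.337 = 0.28 s.

0.28 seconds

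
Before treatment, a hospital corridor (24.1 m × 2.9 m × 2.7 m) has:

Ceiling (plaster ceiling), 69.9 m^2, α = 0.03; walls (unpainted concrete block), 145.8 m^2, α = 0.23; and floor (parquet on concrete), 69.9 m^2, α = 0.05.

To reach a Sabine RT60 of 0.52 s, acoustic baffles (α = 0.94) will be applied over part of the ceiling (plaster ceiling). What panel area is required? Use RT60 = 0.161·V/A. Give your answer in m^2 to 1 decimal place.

21.2

Total absorption A₁ = 69.9*0.03 + 145.8*0.23 + 69.9*0.05
  = 2.097 + 33.534 + 3.495 = 39.126 m^2 sabins.
Required A₂ = 0.161·188.703/0.52 = 58.425 sabins.
Absorption to add: 58.425 − 39.126 = 19.299 sabins.
Each m^2 of panel replacing the ceiling (plaster ceiling) adds (0.94 − 0.03) = 0.91 sabins.
Area = ΔA/Δα = 19.299/0.91 = 21.2 m^2.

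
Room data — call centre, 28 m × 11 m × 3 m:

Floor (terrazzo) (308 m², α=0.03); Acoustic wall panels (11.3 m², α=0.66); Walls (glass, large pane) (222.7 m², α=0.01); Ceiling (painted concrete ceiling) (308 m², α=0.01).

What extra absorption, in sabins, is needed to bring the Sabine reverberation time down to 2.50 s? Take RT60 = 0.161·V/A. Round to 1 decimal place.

37.5 sabins

Total absorption A₁ = 308×0.03 + 11.3×0.66 + 222.7×0.01 + 308×0.01
  = 9.240 + 7.458 + 2.227 + 3.080 = 22.005 m² sabins.
V = 924 m³. Required absorption A₂ = 0.161 × 924 / 2.50 = 59.506 sabins.
ΔA = A₂ − A₁ = 59.506 − 22.005 = 37.5 sabins.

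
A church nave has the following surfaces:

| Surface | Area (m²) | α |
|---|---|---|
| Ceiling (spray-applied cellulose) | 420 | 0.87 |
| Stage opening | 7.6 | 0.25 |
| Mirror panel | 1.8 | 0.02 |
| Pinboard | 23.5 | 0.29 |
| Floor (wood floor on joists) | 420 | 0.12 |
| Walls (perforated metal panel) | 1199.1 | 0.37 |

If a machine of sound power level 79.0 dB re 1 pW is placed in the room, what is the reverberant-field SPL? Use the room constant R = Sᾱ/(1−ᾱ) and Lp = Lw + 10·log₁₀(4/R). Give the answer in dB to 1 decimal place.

53.3 dB

A = 868.218 sabins; S = 2072.0 m².
ᾱ = 0.4190, so room constant R = A/(1−ᾱ) = 1494.351 m².
Lp = Lw + 10 log₁₀(4/R) = 79.0 -25.72 = 53.3 dB.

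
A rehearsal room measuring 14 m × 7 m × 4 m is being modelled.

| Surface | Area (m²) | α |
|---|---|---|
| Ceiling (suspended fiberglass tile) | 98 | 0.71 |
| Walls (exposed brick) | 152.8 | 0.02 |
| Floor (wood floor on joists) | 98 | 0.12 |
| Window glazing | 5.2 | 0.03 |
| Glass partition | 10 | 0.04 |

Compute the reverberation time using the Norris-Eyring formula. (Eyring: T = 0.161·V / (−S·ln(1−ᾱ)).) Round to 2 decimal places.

Total surface area S = 98 + 152.8 + 98 + 5.2 + 10 = 364.0 m².
Absorption A = 98×0.71 + 152.8×0.02 + 98×0.12 + 5.2×0.03 + 10×0.04 = 84.952 sabins.
ᾱ = 84.952 / 364.0 = 0.2334.
Eyring denominator: −S ln(1−ᾱ) = 96.748.
V = 14 × 7 × 4 = 392 m³.
RT60 = 0.161 × 392 / 96.748 = 0.65 s.

0.65 sec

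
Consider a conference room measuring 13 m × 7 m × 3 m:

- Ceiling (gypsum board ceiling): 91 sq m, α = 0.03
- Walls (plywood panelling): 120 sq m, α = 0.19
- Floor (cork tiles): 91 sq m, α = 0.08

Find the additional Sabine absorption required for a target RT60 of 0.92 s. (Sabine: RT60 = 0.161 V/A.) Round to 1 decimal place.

15.0 sabins

Equivalent absorption area: A₁ = 91·0.03 + 120·0.19 + 91·0.08 = 32.810 sq m.
For T = 0.92 s, need A₂ = 0.161·V/T = 0.161·273/0.92 = 47.775 sabins.
Shortfall: 47.775 − 32.810 = 15.0 sabins.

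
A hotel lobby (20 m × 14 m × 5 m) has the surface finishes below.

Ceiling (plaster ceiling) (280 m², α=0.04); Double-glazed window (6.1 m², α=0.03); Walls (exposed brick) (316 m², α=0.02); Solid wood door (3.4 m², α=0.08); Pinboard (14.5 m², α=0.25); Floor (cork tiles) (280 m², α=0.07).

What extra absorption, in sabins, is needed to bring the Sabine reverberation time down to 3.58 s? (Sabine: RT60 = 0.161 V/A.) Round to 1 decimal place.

21.8 sabins

Equivalent absorption area: A₁ = 280*0.04 + 6.1*0.03 + 316*0.02 + 3.4*0.08 + 14.5*0.25 + 280*0.07 = 41.200 m².
V = 1400 m³. Required absorption A₂ = 0.161 × 1400 / 3.58 = 62.961 sabins.
Additional absorption ΔA = 62.961 − 41.200 = 21.8 sabins.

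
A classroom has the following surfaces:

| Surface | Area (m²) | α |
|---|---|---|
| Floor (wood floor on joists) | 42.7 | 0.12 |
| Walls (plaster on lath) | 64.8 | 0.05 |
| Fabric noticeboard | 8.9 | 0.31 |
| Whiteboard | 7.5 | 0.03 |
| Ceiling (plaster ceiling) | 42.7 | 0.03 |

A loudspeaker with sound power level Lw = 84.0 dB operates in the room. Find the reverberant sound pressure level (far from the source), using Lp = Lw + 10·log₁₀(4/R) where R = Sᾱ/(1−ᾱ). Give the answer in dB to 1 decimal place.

78.7 dB

A = 12.629 sabins; S = 166.6 m².
ᾱ = 12.629/166.6 = 0.0758; R = Sᾱ/(1−ᾱ) = 12.629/(1−0.0758) = 13.665 m².
Lp = Lw + 10 log₁₀(4/R) = 84.0 -5.34 = 78.7 dB.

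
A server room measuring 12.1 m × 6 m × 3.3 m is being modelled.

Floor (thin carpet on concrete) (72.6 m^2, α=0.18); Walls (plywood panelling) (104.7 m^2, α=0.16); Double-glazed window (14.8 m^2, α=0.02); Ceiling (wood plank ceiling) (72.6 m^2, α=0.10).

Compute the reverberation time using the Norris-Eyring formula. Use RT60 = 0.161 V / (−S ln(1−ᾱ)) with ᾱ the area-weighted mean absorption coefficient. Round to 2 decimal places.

0.96 seconds

Total surface area S = 72.6 + 104.7 + 14.8 + 72.6 = 264.7 m^2.
Σ(Sᵢαᵢ) = 72.6·0.18 + 104.7·0.16 + 14.8·0.02 + 72.6·0.10 = 37.376.
Mean coefficient ᾱ = A/S = 0.1412.
Eyring denominator: −S ln(1−ᾱ) = 40.292.
V = 12.1 × 6 × 3.3 = 239.58 m³.
T = 0.161·V/[−S·ln(1−ᾱ)] = 0.161·239.58/40.292 = 0.96 s.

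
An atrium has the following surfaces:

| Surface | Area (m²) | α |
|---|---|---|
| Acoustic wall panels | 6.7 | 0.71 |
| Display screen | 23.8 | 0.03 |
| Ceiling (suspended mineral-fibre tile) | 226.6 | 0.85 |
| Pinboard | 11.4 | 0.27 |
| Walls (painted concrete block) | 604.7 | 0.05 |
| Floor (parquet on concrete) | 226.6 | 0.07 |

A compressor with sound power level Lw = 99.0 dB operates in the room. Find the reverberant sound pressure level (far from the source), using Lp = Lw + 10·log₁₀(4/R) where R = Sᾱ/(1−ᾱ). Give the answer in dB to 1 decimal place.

80.0 dB

Σ(Sᵢαᵢ) = 6.7×0.71 + 23.8×0.03 + 226.6×0.85 + 11.4×0.27 + 604.7×0.05 + 226.6×0.07 = 247.256; total area S = 1099.8 m².
ᾱ = 0.2248, so room constant R = A/(1−ᾱ) = 318.958 m².
Lp = 99.0 + 10·log₁₀(4/318.958) = 99.0 + (-19.02) = 80.0 dB.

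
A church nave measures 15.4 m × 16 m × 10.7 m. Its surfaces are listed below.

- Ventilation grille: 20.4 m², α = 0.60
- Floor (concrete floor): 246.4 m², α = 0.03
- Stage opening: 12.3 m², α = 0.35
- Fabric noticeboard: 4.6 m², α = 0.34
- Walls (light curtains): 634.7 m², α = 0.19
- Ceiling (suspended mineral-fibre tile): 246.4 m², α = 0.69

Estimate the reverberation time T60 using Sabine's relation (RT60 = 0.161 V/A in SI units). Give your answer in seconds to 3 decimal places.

Equivalent absorption area: A = 20.4×0.60 + 246.4×0.03 + 12.3×0.35 + 4.6×0.34 + 634.7×0.19 + 246.4×0.69 = 316.110 m².
Volume V = 15.4 × 16 × 10.7 = 2636.48 m³.
T = 0.161 V/A = 0.161·2636.48/316.110 = 1.343 s.

1.343 sec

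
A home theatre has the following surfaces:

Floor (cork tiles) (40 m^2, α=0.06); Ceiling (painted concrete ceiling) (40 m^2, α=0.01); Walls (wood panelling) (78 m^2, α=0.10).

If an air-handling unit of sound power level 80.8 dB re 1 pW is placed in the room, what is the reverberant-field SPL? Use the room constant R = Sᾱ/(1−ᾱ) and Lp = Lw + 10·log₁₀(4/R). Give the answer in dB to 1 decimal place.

76.3 dB

Σ(Sᵢαᵢ) = 40·0.06 + 40·0.01 + 78·0.10 = 10.600; total area S = 158.0 m^2.
ᾱ = 10.600/158.0 = 0.0671; R = Sᾱ/(1−ᾱ) = 10.600/(1−0.0671) = 11.362 m^2.
Lp = 80.8 + 10·log₁₀(4/11.362) = 80.8 + (-4.53) = 76.3 dB.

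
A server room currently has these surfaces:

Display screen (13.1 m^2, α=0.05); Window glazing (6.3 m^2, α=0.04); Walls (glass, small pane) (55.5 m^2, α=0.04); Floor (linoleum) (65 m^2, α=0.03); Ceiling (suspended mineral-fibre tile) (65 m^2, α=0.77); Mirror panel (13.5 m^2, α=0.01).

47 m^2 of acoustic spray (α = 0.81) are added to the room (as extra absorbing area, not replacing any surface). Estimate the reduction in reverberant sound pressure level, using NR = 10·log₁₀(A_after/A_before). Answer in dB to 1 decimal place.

A_before = Σ Sᵢαᵢ = 13.1*0.05 + 6.3*0.04 + 55.5*0.04 + 65*0.03 + 65*0.77 + 13.5*0.01 = 55.262 sabins.
Added absorption = 47 × 0.81 = 38.070 sabins.
New total A_after = 93.332 sabins.
Reduction = 10 log₁₀(A_after/A_before) = 10 log₁₀(1.6889) = 2.3 dB.

2.3 dB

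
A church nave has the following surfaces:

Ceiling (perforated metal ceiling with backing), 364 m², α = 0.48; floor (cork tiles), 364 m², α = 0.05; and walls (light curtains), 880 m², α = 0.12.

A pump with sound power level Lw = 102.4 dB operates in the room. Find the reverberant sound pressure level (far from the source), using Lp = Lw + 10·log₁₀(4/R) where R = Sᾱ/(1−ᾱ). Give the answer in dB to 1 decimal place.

82.8 dB

A = 298.520 sabins; S = 1608.0 m².
ᾱ = 298.520/1608.0 = 0.1856; R = Sᾱ/(1−ᾱ) = 298.520/(1−0.1856) = 366.552 m².
Lp = 102.4 + 10·log₁₀(4/366.552) = 102.4 + (-19.62) = 82.8 dB.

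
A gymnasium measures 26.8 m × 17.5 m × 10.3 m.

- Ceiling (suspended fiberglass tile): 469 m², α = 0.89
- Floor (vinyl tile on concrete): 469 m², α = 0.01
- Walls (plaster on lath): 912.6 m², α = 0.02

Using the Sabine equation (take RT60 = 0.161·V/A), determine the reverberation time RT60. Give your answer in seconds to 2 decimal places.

Total absorption A = 469×0.89 + 469×0.01 + 912.6×0.02
  = 417.410 + 4.690 + 18.252 = 440.352 m² sabins.
V = 26.8·17.5·10.3 = 4830.7 m³.
T = 0.161 V/A = 0.161·4830.7/440.352 = 1.77 s.

1.77 seconds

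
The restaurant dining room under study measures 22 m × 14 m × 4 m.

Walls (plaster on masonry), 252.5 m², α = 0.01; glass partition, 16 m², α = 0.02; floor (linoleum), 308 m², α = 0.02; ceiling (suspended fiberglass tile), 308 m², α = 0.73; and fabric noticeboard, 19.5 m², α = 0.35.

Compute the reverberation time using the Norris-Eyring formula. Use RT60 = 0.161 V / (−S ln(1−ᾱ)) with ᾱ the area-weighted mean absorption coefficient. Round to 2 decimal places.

0.71 s

S = Σ Sᵢ = 904.0 m².
Absorption A = 252.5·0.01 + 16·0.02 + 308·0.02 + 308·0.73 + 19.5·0.35 = 240.670 sabins.
ᾱ = 240.670 / 904.0 = 0.2662.
Eyring denominator: −S ln(1−ᾱ) = 279.805.
V = 22 × 14 × 4 = 1232 m³.
T = 0.161·V/[−S·ln(1−ᾱ)] = 0.161·1232/279.805 = 0.71 s.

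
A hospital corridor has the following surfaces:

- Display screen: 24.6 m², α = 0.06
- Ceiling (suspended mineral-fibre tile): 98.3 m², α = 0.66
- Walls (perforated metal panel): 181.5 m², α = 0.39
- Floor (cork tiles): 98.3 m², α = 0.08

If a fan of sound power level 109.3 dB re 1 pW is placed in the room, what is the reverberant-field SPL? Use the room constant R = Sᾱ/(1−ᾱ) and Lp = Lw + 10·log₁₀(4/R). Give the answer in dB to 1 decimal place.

A = 145.003 sabins; S = 402.7 m².
ᾱ = 145.003/402.7 = 0.3601; R = Sᾱ/(1−ᾱ) = 145.003/(1−0.3601) = 226.603 m².
Lp = 109.3 + 10·log₁₀(4/226.603) = 109.3 + (-17.53) = 91.8 dB.

91.8 dB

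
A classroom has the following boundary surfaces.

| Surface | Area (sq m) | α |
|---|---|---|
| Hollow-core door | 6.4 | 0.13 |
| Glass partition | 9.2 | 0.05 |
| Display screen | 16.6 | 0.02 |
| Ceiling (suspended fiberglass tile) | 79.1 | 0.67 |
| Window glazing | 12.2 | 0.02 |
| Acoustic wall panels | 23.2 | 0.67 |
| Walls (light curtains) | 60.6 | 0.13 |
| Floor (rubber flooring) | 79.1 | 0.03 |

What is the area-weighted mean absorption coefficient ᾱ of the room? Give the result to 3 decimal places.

Total surface area S = 286.4 sq m.
Σ(Sᵢαᵢ) = 6.4·0.13 + 9.2·0.05 + 16.6·0.02 + 79.1·0.67 + 12.2·0.02 + 23.2·0.67 + 60.6·0.13 + 79.1·0.03 = 80.660.
ᾱ = A/S = 0.282.

0.282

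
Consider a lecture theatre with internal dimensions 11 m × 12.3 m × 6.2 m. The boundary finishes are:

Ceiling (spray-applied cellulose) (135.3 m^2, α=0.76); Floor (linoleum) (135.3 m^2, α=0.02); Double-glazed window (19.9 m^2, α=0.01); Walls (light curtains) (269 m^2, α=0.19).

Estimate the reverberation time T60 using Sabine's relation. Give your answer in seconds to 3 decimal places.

0.861 s

Total absorption A = 135.3*0.76 + 135.3*0.02 + 19.9*0.01 + 269*0.19
  = 102.828 + 2.706 + 0.199 + 51.110 = 156.843 m^2 sabins.
Volume V = 11 × 12.3 × 6.2 = 838.86 m³.
Sabine: RT60 = 0.161 × 838.86 / 156.843 = 0.861 s.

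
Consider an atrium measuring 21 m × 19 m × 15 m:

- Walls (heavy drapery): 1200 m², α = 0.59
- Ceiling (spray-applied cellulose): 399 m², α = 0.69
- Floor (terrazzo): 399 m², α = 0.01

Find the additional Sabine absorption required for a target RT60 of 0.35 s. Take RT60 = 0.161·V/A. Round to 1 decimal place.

Equivalent absorption area: A₁ = 1200·0.59 + 399·0.69 + 399·0.01 = 987.300 m².
V = 5985 m³. Required absorption A₂ = 0.161 × 5985 / 0.35 = 2753.100 sabins.
Shortfall: 2753.100 − 987.300 = 1765.8 sabins.

1765.8 sabins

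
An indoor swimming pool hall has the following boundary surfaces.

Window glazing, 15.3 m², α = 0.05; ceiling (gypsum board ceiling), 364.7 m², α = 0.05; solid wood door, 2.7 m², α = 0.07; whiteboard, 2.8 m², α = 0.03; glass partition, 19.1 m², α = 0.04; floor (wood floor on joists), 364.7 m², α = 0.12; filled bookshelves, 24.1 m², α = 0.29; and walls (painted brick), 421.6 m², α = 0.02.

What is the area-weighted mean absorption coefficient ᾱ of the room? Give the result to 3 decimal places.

Total surface area S = 1215.0 m².
Weighted sum Σ Sα = 79.222.
ᾱ = A/S = 0.065.

0.065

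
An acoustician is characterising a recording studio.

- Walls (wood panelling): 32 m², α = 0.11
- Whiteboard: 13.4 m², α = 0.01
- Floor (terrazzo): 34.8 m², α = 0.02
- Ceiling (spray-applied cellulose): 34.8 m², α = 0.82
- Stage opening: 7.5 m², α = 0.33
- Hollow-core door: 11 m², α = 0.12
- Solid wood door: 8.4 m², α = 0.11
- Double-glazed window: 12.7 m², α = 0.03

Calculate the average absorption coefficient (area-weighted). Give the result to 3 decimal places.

Total surface area S = 154.6 m².
A = 32*0.11 + 13.4*0.01 + 34.8*0.02 + 34.8*0.82 + 7.5*0.33 + 11*0.12 + 8.4*0.11 + 12.7*0.03 = 37.986 sabins.
ᾱ = A/S = 0.246.

0.246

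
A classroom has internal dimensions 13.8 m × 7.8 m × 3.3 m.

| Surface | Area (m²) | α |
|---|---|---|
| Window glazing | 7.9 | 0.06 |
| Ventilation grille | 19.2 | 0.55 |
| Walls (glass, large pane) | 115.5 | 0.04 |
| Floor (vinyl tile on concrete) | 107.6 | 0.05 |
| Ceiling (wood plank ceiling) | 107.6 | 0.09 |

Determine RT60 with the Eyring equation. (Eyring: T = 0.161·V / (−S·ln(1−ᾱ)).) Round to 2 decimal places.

1.78 s

Total surface area S = 7.9 + 19.2 + 115.5 + 107.6 + 107.6 = 357.8 m².
Σ(Sᵢαᵢ) = 7.9·0.06 + 19.2·0.55 + 115.5·0.04 + 107.6·0.05 + 107.6·0.09 = 30.718.
Mean coefficient ᾱ = A/S = 0.0859.
−S·ln(1−ᾱ) = −357.8 × ln(1 − 0.0859) = 32.136.
V = 13.8 × 7.8 × 3.3 = 355.212 m³.
T = 0.161·V/[−S·ln(1−ᾱ)] = 0.161·355.212/32.136 = 1.78 s.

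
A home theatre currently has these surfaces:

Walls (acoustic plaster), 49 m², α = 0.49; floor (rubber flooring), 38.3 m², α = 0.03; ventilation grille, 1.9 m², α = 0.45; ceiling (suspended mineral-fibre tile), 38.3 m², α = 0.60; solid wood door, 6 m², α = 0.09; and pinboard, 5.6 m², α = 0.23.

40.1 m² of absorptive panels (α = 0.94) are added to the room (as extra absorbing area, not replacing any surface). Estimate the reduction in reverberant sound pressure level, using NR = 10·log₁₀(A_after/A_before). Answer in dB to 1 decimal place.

Equivalent absorption area: A_before = 49*0.49 + 38.3*0.03 + 1.9*0.45 + 38.3*0.60 + 6*0.09 + 5.6*0.23 = 50.822 m².
Added absorption = 40.1 × 0.94 = 37.694 sabins.
A_after = 50.822 + 37.694 = 88.516 sabins.
NR = 10·log₁₀(88.516/50.822) = 2.4 dB.

2.4 dB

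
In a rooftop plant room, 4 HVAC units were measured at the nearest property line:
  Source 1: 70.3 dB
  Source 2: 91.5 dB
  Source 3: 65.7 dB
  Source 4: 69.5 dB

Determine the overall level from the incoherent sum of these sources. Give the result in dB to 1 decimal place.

Sum in the linear (power) domain: Σ 10^(Lᵢ/10) = 10^(70.3/10) + 10^(91.5/10) + 10^(65.7/10) + 10^(69.5/10) = 1.436e+09.
Back to dB: 10·log₁₀ Σ = 91.6 dB.

91.6 dB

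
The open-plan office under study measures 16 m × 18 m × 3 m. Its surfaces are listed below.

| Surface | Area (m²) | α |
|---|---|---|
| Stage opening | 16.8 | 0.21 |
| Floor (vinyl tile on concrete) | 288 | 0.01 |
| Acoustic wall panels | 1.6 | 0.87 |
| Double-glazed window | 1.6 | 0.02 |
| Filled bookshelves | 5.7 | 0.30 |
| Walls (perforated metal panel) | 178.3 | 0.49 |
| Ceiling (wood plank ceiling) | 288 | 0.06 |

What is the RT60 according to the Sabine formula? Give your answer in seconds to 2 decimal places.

1.22 seconds

Summing Sᵢαᵢ: 3.528 + 2.880 + 1.392 + 0.032 + 1.710 + 87.367 + 17.280 → A = 114.189 sabins.
Volume V = 16 × 18 × 3 = 864 m³.
T = 0.161 V/A = 0.161·864/114.189 = 1.22 s.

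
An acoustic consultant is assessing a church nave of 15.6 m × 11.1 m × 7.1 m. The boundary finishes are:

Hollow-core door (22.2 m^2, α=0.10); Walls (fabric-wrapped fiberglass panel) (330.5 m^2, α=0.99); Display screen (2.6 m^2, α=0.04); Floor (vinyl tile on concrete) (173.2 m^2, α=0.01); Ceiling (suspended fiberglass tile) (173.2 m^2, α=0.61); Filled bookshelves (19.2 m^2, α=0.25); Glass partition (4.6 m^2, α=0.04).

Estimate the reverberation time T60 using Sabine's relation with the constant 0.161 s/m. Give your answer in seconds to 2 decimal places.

0.45 s

A = Σ Sᵢαᵢ = 22.2·0.10 + 330.5·0.99 + 2.6·0.04 + 173.2·0.01 + 173.2·0.61 + 19.2·0.25 + 4.6·0.04 = 441.887 sabins.
Volume V = 15.6 × 11.1 × 7.1 = 1229.436 m³.
RT60 = 0.161 · V / A = 0.161 × 1229.436 / 441.887 = 0.45 s.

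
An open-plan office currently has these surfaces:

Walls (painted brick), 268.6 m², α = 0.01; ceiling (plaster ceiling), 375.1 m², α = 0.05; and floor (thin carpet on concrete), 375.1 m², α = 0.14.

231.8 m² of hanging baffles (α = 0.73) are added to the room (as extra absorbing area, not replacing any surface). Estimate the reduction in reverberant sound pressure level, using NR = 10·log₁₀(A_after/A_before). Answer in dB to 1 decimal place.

A_before = Σ Sᵢαᵢ = 268.6*0.01 + 375.1*0.05 + 375.1*0.14 = 73.955 sabins.
Added absorption = 231.8 × 0.73 = 169.214 sabins.
New total A_after = 243.169 sabins.
NR = 10·log₁₀(243.169/73.955) = 5.2 dB.

5.2 dB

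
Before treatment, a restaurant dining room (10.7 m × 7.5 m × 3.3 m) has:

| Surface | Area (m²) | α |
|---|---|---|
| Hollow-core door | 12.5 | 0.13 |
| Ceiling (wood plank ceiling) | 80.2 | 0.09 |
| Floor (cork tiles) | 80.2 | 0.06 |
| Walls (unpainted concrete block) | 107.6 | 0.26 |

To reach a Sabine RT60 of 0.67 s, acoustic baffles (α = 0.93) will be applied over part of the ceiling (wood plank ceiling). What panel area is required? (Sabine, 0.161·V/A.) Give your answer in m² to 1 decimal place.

26.2

A₁ = Σ Sᵢαᵢ = 12.5*0.13 + 80.2*0.09 + 80.2*0.06 + 107.6*0.26 = 41.631 sabins.
Required A₂ = 0.161·264.825/0.67 = 63.637 sabins.
ΔA needed = 63.637 − 41.631 = 22.006 sabins.
Each m² of panel replacing the ceiling (wood plank ceiling) adds (0.93 − 0.09) = 0.84 sabins.
Area = ΔA/Δα = 22.006/0.84 = 26.2 m².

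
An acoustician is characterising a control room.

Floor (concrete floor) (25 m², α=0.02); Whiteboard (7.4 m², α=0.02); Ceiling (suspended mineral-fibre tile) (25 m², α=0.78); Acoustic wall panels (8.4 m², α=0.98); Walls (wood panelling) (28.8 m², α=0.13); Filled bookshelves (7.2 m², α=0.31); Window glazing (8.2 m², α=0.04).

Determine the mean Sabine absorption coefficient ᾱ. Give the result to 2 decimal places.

Total surface area S = 110.0 m².
Σ(Sᵢαᵢ) = 25×0.02 + 7.4×0.02 + 25×0.78 + 8.4×0.98 + 28.8×0.13 + 7.2×0.31 + 8.2×0.04 = 34.684.
ᾱ = 34.684 / 110.0 = 0.32.

0.32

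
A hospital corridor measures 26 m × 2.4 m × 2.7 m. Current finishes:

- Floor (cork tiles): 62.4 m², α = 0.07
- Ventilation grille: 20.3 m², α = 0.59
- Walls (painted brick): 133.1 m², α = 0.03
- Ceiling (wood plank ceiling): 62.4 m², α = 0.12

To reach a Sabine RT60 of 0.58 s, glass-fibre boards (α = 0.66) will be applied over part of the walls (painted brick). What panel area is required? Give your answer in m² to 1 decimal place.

30.1

Summing Sᵢαᵢ: 4.368 + 11.977 + 3.993 + 7.488 → A₁ = 27.826 sabins.
Required A₂ = 0.161·168.48/0.58 = 46.768 sabins.
Absorption to add: 46.768 − 27.826 = 18.942 sabins.
Each m² of panel replacing the walls (painted brick) adds (0.66 − 0.03) = 0.63 sabins.
Area = ΔA/Δα = 18.942/0.63 = 30.1 m².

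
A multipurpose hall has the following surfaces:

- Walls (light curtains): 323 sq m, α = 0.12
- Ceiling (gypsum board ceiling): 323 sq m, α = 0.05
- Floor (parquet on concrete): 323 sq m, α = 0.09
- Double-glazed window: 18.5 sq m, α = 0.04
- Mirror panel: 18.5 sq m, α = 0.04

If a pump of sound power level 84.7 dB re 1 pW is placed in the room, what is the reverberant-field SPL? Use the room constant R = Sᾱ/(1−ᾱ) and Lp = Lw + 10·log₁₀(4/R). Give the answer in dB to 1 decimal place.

Σ(Sᵢαᵢ) = 323×0.12 + 323×0.05 + 323×0.09 + 18.5×0.04 + 18.5×0.04 = 85.460; total area S = 1006.0 sq m.
ᾱ = 0.0850, so room constant R = A/(1−ᾱ) = 93.399 sq m.
Lp = Lw + 10 log₁₀(4/R) = 84.7 -13.68 = 71.0 dB.

71.0 dB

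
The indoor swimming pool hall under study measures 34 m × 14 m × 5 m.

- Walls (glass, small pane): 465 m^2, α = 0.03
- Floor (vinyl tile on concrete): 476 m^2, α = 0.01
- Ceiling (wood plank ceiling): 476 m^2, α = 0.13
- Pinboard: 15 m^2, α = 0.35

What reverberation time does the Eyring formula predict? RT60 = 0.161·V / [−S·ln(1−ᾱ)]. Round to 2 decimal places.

Total surface area S = 465 + 476 + 476 + 15 = 1432.0 m^2.
Σ(Sᵢαᵢ) = 465×0.03 + 476×0.01 + 476×0.13 + 15×0.35 = 85.840.
Mean coefficient ᾱ = A/S = 0.0599.
−S·ln(1−ᾱ) = −1432.0 × ln(1 − 0.0599) = 88.453.
V = 34 × 14 × 5 = 2380 m³.
T = 0.161·V/[−S·ln(1−ᾱ)] = 0.161·2380/88.453 = 4.33 s.

4.33 sec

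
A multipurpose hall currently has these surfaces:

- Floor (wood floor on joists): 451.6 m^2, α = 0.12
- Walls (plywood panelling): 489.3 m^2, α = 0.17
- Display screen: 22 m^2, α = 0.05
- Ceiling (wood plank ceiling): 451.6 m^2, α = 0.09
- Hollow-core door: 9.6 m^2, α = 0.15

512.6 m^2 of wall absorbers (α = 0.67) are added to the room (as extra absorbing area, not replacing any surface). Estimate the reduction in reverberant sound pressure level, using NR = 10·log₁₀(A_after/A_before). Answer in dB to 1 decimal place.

4.6 dB

Equivalent absorption area: A_before = 451.6×0.12 + 489.3×0.17 + 22×0.05 + 451.6×0.09 + 9.6×0.15 = 180.557 m^2.
Treatment contributes 512.6·0.67 = 343.442 sabins.
A_after = 180.557 + 343.442 = 523.999 sabins.
NR = 10·log₁₀(523.999/180.557) = 4.6 dB.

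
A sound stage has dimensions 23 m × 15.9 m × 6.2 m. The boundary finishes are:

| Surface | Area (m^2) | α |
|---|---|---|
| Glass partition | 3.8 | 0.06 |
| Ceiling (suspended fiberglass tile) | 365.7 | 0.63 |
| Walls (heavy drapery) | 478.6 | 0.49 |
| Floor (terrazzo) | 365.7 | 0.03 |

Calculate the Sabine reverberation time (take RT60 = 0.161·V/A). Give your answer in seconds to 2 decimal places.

Total absorption A = 3.8*0.06 + 365.7*0.63 + 478.6*0.49 + 365.7*0.03
  = 0.228 + 230.391 + 234.514 + 10.971 = 476.104 m^2 sabins.
V = 23·15.9·6.2 = 2267.34 m³.
RT60 = 0.161 · V / A = 0.161 × 2267.34 / 476.104 = 0.77 s.

0.77 s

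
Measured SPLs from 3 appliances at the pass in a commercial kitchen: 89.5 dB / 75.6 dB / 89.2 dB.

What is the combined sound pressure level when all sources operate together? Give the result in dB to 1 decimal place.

Sum in the linear (power) domain: Σ 10^(Lᵢ/10) = 10^(89.5/10) + 10^(75.6/10) + 10^(89.2/10) = 1.759e+09.
Combined level = 10 log₁₀(1.759e+09) = 92.5 dB.

92.5 dB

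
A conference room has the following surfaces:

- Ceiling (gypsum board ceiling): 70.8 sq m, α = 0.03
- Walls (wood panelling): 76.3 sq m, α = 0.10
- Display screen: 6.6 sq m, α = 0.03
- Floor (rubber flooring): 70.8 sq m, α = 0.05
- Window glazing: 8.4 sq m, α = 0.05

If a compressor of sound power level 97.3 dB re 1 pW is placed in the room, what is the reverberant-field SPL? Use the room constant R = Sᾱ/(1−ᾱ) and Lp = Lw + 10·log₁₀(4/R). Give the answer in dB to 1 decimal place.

91.6 dB

Σ(Sᵢαᵢ) = 70.8·0.03 + 76.3·0.10 + 6.6·0.03 + 70.8·0.05 + 8.4·0.05 = 13.912; total area S = 232.9 sq m.
ᾱ = 0.0597, so room constant R = A/(1−ᾱ) = 14.795 sq m.
Lp = Lw + 10 log₁₀(4/R) = 97.3 -5.68 = 91.6 dB.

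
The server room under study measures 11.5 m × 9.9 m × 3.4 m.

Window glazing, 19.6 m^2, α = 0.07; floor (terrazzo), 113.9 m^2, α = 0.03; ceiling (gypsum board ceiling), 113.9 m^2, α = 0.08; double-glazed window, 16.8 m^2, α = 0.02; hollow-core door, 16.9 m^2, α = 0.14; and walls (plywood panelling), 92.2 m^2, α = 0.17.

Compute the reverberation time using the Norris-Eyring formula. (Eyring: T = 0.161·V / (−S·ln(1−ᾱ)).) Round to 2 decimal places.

1.85 s

S = Σ Sᵢ = 373.3 m^2.
Σ(Sᵢαᵢ) = 19.6×0.07 + 113.9×0.03 + 113.9×0.08 + 16.8×0.02 + 16.9×0.14 + 92.2×0.17 = 32.277.
ᾱ = 32.277 / 373.3 = 0.0865.
−S·ln(1−ᾱ) = −373.3 × ln(1 − 0.0865) = 33.773.
V = 11.5 × 9.9 × 3.4 = 387.09 m³.
RT60 = 0.161 × 387.09 / 33.773 = 1.85 s.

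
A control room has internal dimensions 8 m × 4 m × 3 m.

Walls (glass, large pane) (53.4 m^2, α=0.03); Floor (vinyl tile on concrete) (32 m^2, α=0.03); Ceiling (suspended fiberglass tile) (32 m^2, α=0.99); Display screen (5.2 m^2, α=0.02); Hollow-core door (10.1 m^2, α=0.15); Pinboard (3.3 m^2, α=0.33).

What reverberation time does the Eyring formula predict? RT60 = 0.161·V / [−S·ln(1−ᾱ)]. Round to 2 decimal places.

Total surface area S = 53.4 + 32 + 32 + 5.2 + 10.1 + 3.3 = 136.0 m^2.
Absorption A = 53.4·0.03 + 32·0.03 + 32·0.99 + 5.2·0.02 + 10.1·0.15 + 3.3·0.33 = 36.950 sabins.
ᾱ = 36.950 / 136.0 = 0.2717.
Eyring denominator: −S ln(1−ᾱ) = 43.118.
V = 8 × 4 × 3 = 96 m³.
RT60 = 0.161 × 96 / 43.118 = 0.36 s.

0.36 seconds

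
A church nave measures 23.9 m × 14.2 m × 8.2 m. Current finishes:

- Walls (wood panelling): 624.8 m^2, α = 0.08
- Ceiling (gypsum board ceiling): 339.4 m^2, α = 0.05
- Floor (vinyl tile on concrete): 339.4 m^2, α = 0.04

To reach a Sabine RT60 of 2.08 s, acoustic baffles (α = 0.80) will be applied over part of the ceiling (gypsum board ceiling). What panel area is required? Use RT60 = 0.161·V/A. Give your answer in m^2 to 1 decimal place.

179.8

A₁ = Σ Sᵢαᵢ = 624.8×0.08 + 339.4×0.05 + 339.4×0.04 = 80.530 sabins.
Required A₂ = 0.161·2782.916/2.08 = 215.408 sabins.
ΔA needed = 215.408 − 80.530 = 134.878 sabins.
Each m^2 of panel replacing the ceiling (gypsum board ceiling) adds (0.80 − 0.05) = 0.75 sabins.
Area = ΔA/Δα = 134.878/0.75 = 179.8 m^2.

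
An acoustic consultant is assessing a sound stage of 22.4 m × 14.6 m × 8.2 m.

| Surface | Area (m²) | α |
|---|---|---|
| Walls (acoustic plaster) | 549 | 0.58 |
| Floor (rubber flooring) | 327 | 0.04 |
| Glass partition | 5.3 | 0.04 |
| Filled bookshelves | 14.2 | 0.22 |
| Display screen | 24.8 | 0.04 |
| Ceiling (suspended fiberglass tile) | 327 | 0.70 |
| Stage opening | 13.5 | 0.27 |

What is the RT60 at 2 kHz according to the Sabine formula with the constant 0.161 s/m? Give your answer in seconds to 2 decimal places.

0.76 seconds

Equivalent absorption area: A = 549×0.58 + 327×0.04 + 5.3×0.04 + 14.2×0.22 + 24.8×0.04 + 327×0.70 + 13.5×0.27 = 568.373 m².
Volume V = 22.4 × 14.6 × 8.2 = 2681.728 m³.
T = 0.161 V/A = 0.161·2681.728/568.373 = 0.76 s.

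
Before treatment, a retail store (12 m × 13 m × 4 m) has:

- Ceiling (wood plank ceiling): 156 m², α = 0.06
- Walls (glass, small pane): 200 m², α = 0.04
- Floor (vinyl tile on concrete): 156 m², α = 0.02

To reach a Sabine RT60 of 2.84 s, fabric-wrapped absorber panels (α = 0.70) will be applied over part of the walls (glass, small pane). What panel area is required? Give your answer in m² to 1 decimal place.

22.6

A₁ = Σ Sᵢαᵢ = 156*0.06 + 200*0.04 + 156*0.02 = 20.480 sabins.
V = 624 m³. Target absorption A₂ = 0.161 × 624 / 2.84 = 35.375 sabins.
ΔA needed = 35.375 − 20.480 = 14.895 sabins.
Net gain per m²: Δα = 0.70 − 0.04 = 0.66.
Panel area = 14.895 / 0.66 = 22.6 m².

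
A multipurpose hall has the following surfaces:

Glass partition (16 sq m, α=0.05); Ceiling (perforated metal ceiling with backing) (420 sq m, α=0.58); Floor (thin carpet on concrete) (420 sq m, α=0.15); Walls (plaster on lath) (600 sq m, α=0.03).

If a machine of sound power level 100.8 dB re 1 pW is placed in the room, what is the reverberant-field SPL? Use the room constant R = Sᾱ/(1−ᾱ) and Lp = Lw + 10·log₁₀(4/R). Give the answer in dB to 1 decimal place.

80.6 dB

A = 325.400 sabins; S = 1456.0 sq m.
ᾱ = 0.2235, so room constant R = A/(1−ᾱ) = 419.060 sq m.
Lp = 100.8 + 10·log₁₀(4/419.060) = 100.8 + (-20.20) = 80.6 dB.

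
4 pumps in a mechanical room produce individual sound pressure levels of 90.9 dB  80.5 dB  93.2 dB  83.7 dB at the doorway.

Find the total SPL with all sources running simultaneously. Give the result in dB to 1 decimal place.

Converting to relative power and adding: 10^(90.9/10) + 10^(80.5/10) + 10^(93.2/10) + 10^(83.7/10) = 3.666e+09.
Combined level = 10 log₁₀(3.666e+09) = 95.6 dB.

95.6 dB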